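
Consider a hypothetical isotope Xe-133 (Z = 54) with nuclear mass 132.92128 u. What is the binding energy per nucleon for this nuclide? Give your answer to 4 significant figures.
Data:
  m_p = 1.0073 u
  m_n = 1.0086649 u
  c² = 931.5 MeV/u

Z = 54, so N = A − Z = 133 − 54 = 79.
Total constituent mass: 54 × 1.0073 + 79 × 1.0086649 = 134.0787271 u
The mass defect is 134.0787271 − 132.92128 = 1.1574471 u.
Binding energy = Δm·c² = 1.1574471 × 931.5 MeV/u = 1078.16 MeV
Dividing by A = 133 gives 8.106 MeV per nucleon.

8.106 MeV/nucleon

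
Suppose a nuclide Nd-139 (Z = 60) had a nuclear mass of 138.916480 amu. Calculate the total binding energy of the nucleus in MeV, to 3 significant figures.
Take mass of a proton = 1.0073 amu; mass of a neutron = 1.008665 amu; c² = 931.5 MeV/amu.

1120 MeV

The nucleus contains 60 protons and 139 − 60 = 79 neutrons.
Total constituent mass: 60 × 1.0073 + 79 × 1.008665 = 140.122535 amu
Mass defect Δm = 140.122535 − 138.916480 = 1.206055 amu
E_B = 1.206055 × 931.5 = 1123.44 MeV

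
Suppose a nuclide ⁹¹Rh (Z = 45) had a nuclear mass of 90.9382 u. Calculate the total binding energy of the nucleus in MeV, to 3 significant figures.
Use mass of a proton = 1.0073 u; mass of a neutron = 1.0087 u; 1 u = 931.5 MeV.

736 MeV

Total constituent mass: 45 × 1.0073 + 46 × 1.0087 = 91.7287 u
Δm = 91.7287 − 90.9382 = 0.7905 u
Converting to energy: 0.7905 u × 931.5 MeV/u = 736.351 MeV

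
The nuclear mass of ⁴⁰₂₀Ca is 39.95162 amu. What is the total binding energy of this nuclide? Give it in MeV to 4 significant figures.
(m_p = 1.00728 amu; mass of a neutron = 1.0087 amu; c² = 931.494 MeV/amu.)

342.8 MeV

Mass of separated nucleons = 20(1.00728) + 20(1.0087) = 20.14560 + 20.1740 = 40.31960 amu
Mass defect Δm = 40.31960 − 39.95162 = 0.36798 amu
Converting to energy: 0.36798 amu × 931.494 MeV/amu = 342.771 MeV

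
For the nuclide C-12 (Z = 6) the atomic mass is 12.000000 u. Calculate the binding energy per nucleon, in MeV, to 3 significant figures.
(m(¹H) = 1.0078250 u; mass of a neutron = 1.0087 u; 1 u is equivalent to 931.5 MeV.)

7.70 MeV/nucleon

The nucleus contains 6 protons and 12 − 6 = 6 neutrons.
Total constituent mass: 6 × 1.0078250 + 6 × 1.0087 = 12.0991500 u
The mass defect is 12.0991500 − 12.000000 = 0.0991500 u.
Binding energy = Δm·c² = 0.0991500 × 931.5 MeV/u = 92.3582 MeV
Per nucleon: 92.3582 / 12 = 7.697 MeV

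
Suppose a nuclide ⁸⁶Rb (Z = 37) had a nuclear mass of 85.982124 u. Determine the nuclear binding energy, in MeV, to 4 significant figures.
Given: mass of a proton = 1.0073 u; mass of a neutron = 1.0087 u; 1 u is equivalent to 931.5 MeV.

With 37 protons and 49 neutrons (A = 86):
Total constituent mass: 37 × 1.0073 + 49 × 1.0087 = 86.6964 u
Mass defect Δm = 86.6964 − 85.982124 = 0.714276 u
Converting to energy: 0.714276 u × 931.5 MeV/u = 665.348 MeV

665.3 MeV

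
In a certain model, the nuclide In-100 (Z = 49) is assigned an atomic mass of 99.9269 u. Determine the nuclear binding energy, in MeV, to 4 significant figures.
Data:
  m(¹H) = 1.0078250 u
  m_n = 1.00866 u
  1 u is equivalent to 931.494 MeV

With 49 protons and 51 neutrons (A = 100):
Σm = 49·m(¹H) + 51·m_n = 49.3834250 + 51.44166 = 100.8250850 u
Mass defect Δm = 100.8250850 − 99.9269 = 0.8981850 u
E_B = 0.8981850 × 931.494 = 836.654 MeV

836.7 MeV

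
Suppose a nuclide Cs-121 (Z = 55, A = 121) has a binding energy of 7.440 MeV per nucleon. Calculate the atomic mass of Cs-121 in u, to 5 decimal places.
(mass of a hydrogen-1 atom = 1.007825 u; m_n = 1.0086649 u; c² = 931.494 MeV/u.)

121.03581 u

Total binding energy = 121 × 7.440 = 900.240 MeV
Mass defect = 900.240 MeV / (931.494 MeV/u) = 0.9664474 u
Constituent mass = 55(1.007825) + 66(1.0086649) = 122.0022584 u
Atomic mass = 122.0022584 − 0.9664474 = 121.0358110 u ≈ 121.03581 u (to 5 decimal places)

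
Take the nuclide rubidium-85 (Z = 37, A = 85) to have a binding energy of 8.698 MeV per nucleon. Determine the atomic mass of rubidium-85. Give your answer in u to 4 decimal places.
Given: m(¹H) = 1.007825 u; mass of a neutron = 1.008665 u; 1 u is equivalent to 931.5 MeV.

Total binding energy = 85 × 8.698 = 739.330 MeV
Mass defect = 739.330 MeV / (931.5 MeV/u) = 0.793698 u
Constituent mass = 37(1.007825) + 48(1.008665) = 85.705445 u
Atomic mass = 85.705445 − 0.793698 = 84.911747 u ≈ 84.9117 u (to 4 decimal places)

84.9117 u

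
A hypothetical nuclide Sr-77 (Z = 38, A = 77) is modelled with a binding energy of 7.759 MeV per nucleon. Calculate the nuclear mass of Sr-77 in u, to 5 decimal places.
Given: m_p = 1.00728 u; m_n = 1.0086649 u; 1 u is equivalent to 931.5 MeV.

76.97319 u

Total binding energy = 77 × 7.759 = 597.443 MeV
Mass defect = 597.443 MeV / (931.5 MeV/u) = 0.6413773 u
Constituent mass = 38(1.00728) + 39(1.0086649) = 77.6145711 u
Nuclear mass = 77.6145711 − 0.6413773 = 76.9731938 u ≈ 76.97319 u (to 5 decimal places)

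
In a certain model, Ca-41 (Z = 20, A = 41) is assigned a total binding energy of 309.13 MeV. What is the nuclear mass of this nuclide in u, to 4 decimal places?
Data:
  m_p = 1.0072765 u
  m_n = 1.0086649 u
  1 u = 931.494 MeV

40.9956 u

Mass defect = 309.13 MeV / (931.494 MeV/u) = 0.331865 u
Constituent mass = 20(1.0072765) + 21(1.0086649) = 41.3274929 u
Nuclear mass = 41.3274929 − 0.331865 = 40.9956279 u ≈ 40.9956 u (to 4 decimal places)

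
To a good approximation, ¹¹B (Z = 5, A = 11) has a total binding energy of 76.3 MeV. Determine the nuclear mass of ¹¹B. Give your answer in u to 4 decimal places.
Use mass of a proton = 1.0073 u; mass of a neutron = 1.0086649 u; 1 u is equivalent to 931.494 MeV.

Mass defect = 76.3 MeV / (931.494 MeV/u) = 0.081911 u
Constituent mass = 5(1.0073) + 6(1.0086649) = 11.0884894 u
Nuclear mass = 11.0884894 − 0.081911 = 11.0065784 u ≈ 11.0066 u (to 4 decimal places)

11.0066 u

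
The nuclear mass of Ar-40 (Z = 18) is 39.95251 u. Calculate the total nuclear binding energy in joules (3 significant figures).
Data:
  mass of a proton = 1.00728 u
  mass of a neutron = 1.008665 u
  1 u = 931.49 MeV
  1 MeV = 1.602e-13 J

The nucleus contains 18 protons and 40 − 18 = 22 neutrons.
Mass of separated nucleons = 18(1.00728) + 22(1.008665) = 18.13104 + 22.190630 = 40.321670 u
Mass defect Δm = 40.321670 − 39.95251 = 0.369160 u
Binding energy = Δm·c² = 0.369160 × 931.49 MeV/u = 343.869 MeV
In joules: 343.869 MeV × 1.602e-13 J/MeV = 5.5088e-11 J

5.51e-11 J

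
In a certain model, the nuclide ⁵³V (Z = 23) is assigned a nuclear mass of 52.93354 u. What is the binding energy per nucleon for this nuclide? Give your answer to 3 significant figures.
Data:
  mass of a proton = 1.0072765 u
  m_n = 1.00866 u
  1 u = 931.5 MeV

Σm = 23·m_p + 30·m_n = 23.1673595 + 30.25980 = 53.4271595 u
The mass defect is 53.4271595 − 52.93354 = 0.4936195 u.
Converting to energy: 0.4936195 u × 931.5 MeV/u = 459.807 MeV
BE/A = 459.807 MeV / 53 = 8.676 MeV/nucleon

8.68 MeV/nucleon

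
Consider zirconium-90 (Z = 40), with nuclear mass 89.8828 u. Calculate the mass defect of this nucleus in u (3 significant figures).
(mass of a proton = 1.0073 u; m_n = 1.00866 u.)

Mass of separated nucleons = 40(1.0073) + 50(1.00866) = 40.2920 + 50.43300 = 90.72500 u
Δm = 90.72500 − 89.8828 = 0.84220 u

0.842 u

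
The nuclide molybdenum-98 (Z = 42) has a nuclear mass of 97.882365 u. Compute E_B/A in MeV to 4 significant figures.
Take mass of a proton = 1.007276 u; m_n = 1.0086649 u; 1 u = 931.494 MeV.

Mass of separated nucleons = 42(1.007276) + 56(1.0086649) = 42.305592 + 56.4852344 = 98.7908264 u
The mass defect is 98.7908264 − 97.882365 = 0.9084614 u.
E_B = 0.9084614 × 931.494 = 846.226 MeV
Dividing by A = 98 gives 8.635 MeV per nucleon.

8.635 MeV/nucleon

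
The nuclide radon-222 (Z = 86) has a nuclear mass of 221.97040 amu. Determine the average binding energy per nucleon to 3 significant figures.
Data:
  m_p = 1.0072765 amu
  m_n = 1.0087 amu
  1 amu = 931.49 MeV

7.71 MeV/nucleon

Z = 86, so N = A − Z = 222 − 86 = 136.
Mass of separated nucleons = 86(1.0072765) + 136(1.0087) = 86.6257790 + 137.1832 = 223.8089790 amu
The mass defect is 223.8089790 − 221.97040 = 1.8385790 amu.
Converting to energy: 1.8385790 amu × 931.49 MeV/amu = 1712.618 MeV
Per nucleon: 1712.618 / 222 = 7.714 MeV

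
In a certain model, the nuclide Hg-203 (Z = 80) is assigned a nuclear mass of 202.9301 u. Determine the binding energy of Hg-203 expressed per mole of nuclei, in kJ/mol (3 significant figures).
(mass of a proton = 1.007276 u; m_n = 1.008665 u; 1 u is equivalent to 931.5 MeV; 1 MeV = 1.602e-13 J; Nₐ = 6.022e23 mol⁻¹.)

Total constituent mass: 80 × 1.007276 + 123 × 1.008665 = 204.647875 u
Δm = 204.647875 − 202.9301 = 1.717775 u
E_B = 1.717775 × 931.5 = 1600.11 MeV
Per nucleus in joules: 1600.11 MeV × 1.602e-13 J/MeV = 2.5634e-10 J
Per mole: 2.5634e-10 J × 6.022e23 mol⁻¹ = 1.5437e+14 J/mol

1.54e+11 kJ/mol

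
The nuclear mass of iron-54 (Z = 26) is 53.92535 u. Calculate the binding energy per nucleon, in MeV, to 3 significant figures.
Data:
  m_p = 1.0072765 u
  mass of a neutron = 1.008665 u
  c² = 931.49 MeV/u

8.74 MeV/nucleon

Z = 26, so N = A − Z = 54 − 26 = 28.
Mass of separated nucleons = 26(1.0072765) + 28(1.008665) = 26.1891890 + 28.242620 = 54.4318090 u
Δm = 54.4318090 − 53.92535 = 0.5064590 u
E_B = 0.5064590 × 931.49 = 471.761 MeV
Per nucleon: 471.761 / 54 = 8.736 MeV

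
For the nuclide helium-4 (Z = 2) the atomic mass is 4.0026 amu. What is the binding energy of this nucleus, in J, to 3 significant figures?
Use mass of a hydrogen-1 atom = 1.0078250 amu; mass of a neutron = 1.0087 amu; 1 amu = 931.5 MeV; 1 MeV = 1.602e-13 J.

Σm = 2·m(¹H) + 2·m_n = 2.0156500 + 2.0174 = 4.0330500 amu
Mass defect Δm = 4.0330500 − 4.0026 = 0.0304500 amu
Binding energy = Δm·c² = 0.0304500 × 931.5 MeV/amu = 28.3642 MeV
In joules: 28.3642 MeV × 1.602e-13 J/MeV = 4.5439e-12 J

4.54e-12 J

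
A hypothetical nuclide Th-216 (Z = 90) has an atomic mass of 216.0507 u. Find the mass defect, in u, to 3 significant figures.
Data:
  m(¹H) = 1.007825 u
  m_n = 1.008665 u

1.75 u

The nucleus contains 90 protons and 216 − 90 = 126 neutrons.
Σm = 90·m(¹H) + 126·m_n = 90.704250 + 127.091790 = 217.796040 u
Δm = 217.796040 − 216.0507 = 1.745340 u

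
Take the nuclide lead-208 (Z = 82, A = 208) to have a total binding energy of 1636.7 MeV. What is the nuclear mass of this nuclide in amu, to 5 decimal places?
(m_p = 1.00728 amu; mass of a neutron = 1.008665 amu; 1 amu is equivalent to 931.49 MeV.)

207.93167 amu

Mass defect = 1636.7 MeV / (931.49 MeV/amu) = 1.7570774 amu
Constituent mass = 82(1.00728) + 126(1.008665) = 209.688750 amu
Nuclear mass = 209.688750 − 1.7570774 = 207.9316726 amu ≈ 207.93167 amu (to 5 decimal places)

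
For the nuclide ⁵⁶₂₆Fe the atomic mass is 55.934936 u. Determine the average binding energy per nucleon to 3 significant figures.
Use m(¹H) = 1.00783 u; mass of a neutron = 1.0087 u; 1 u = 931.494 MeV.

Σm = 26·m(¹H) + 30·m_n = 26.20358 + 30.2610 = 56.46458 u
The mass defect is 56.46458 − 55.934936 = 0.529644 u.
Converting to energy: 0.529644 u × 931.494 MeV/u = 493.360 MeV
Per nucleon: 493.360 / 56 = 8.810 MeV

8.81 MeV/nucleon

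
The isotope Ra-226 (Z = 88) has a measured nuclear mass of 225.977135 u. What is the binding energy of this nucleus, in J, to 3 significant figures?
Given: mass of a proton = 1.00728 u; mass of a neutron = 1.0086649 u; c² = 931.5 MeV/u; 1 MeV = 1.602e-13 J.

Mass of separated nucleons = 88(1.00728) + 138(1.0086649) = 88.64064 + 139.1957562 = 227.8363962 u
Δm = 227.8363962 − 225.977135 = 1.8592612 u
E_B = 1.8592612 × 931.5 = 1731.90 MeV
In joules: 1731.90 MeV × 1.602e-13 J/MeV = 2.7745e-10 J

2.77e-10 J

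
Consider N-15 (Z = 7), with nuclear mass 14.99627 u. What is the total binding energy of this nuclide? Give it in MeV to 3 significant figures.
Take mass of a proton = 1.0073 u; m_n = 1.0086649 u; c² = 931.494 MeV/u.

Σm = 7·m_p + 8·m_n = 7.0511 + 8.0693192 = 15.1204192 u
Δm = 15.1204192 − 14.99627 = 0.1241492 u
E_B = 0.1241492 × 931.494 = 115.644 MeV

116 MeV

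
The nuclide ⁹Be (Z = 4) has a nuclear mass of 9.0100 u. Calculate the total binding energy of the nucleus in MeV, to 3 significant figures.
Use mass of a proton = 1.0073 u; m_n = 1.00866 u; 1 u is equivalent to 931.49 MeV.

58.2 MeV

With 4 protons and 5 neutrons (A = 9):
Σm = 4·m_p + 5·m_n = 4.0292 + 5.04330 = 9.07250 u
Mass defect Δm = 9.07250 − 9.0100 = 0.06250 u
Binding energy = Δm·c² = 0.06250 × 931.49 MeV/u = 58.2181 MeV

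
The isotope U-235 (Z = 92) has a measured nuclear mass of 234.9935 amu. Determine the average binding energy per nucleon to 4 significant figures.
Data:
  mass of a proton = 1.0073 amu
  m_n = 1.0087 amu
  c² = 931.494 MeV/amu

7.619 MeV/nucleon

Total constituent mass: 92 × 1.0073 + 143 × 1.0087 = 236.9157 amu
The mass defect is 236.9157 − 234.9935 = 1.9222 amu.
Binding energy = Δm·c² = 1.9222 × 931.494 MeV/amu = 1790.52 MeV
Dividing by A = 235 gives 7.619 MeV per nucleon.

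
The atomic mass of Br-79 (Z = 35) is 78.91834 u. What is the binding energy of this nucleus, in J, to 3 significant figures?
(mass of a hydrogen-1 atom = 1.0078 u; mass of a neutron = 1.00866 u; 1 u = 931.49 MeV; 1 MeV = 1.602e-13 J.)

Mass of separated nucleons = 35(1.0078) + 44(1.00866) = 35.2730 + 44.38104 = 79.65404 u
Δm = 79.65404 − 78.91834 = 0.73570 u
Converting to energy: 0.73570 u × 931.49 MeV/u = 685.297 MeV
In joules: 685.297 MeV × 1.602e-13 J/MeV = 1.0978e-10 J

1.10e-10 J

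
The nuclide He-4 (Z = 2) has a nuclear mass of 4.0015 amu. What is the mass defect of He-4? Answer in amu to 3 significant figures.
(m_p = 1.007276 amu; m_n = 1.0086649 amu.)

0.0304 amu

Σm = 2·m_p + 2·m_n = 2.014552 + 2.0173298 = 4.0318818 amu
Mass defect Δm = 4.0318818 − 4.0015 = 0.0303818 amu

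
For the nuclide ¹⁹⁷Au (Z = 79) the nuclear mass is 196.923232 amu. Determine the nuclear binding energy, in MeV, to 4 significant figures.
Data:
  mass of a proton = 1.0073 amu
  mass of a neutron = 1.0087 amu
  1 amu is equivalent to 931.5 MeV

Z = 79, so N = A − Z = 197 − 79 = 118.
Mass of separated nucleons = 79(1.0073) + 118(1.0087) = 79.5767 + 119.0266 = 198.6033 amu
Mass defect Δm = 198.6033 − 196.923232 = 1.680068 amu
Binding energy = Δm·c² = 1.680068 × 931.5 MeV/amu = 1564.98 MeV

1565 MeV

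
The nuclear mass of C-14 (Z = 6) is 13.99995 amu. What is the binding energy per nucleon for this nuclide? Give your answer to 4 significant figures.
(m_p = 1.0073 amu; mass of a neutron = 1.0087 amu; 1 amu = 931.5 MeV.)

Σm = 6·m_p + 8·m_n = 6.0438 + 8.0696 = 14.1134 amu
The mass defect is 14.1134 − 13.99995 = 0.11345 amu.
Converting to energy: 0.11345 amu × 931.5 MeV/amu = 105.6787 MeV
BE/A = 105.6787 MeV / 14 = 7.548 MeV/nucleon

7.548 MeV/nucleon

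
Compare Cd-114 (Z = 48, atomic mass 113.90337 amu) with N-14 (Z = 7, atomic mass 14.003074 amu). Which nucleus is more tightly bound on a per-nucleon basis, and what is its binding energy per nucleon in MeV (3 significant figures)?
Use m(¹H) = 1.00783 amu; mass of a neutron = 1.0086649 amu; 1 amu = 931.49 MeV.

Cd-114: Σm = 48(1.00783) + 66(1.0086649) = 114.9477234 amu; Δm = 1.0443534 amu; E_B = 972.80 MeV; E_B/A = 8.533 MeV
N-14: Σm = 7(1.00783) + 7(1.0086649) = 14.1154643 amu; Δm = 0.1123903 amu; E_B = 104.69 MeV; E_B/A = 7.478 MeV
Cd-114 has the higher binding energy per nucleon, so it is the more tightly bound nucleus.

Cd-114; 8.53 MeV/nucleon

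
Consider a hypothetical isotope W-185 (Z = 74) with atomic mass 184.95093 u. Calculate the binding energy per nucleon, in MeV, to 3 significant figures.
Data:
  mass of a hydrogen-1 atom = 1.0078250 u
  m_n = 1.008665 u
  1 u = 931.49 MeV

Z = 74, so N = A − Z = 185 − 74 = 111.
Total constituent mass: 74 × 1.0078250 + 111 × 1.008665 = 186.5408650 u
The mass defect is 186.5408650 − 184.95093 = 1.5899350 u.
Converting to energy: 1.5899350 u × 931.49 MeV/u = 1481.01 MeV
Per nucleon: 1481.01 / 185 = 8.005 MeV

8.01 MeV/nucleon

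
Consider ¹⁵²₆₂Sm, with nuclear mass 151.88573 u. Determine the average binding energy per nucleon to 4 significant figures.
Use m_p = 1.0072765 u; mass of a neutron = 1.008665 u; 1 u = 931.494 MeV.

8.244 MeV/nucleon

With 62 protons and 90 neutrons (A = 152):
Total constituent mass: 62 × 1.0072765 + 90 × 1.008665 = 153.2309930 u
Δm = 153.2309930 − 151.88573 = 1.3452630 u
E_B = 1.3452630 × 931.494 = 1253.10 MeV
BE/A = 1253.10 MeV / 152 = 8.244 MeV/nucleon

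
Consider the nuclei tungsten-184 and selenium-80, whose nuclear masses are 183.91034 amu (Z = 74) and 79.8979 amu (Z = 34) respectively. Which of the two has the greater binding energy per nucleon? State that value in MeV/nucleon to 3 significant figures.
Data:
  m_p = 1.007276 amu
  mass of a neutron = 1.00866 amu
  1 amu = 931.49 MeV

tungsten-184: Σm = 74(1.007276) + 110(1.00866) = 185.491024 amu; Δm = 1.580684 amu; E_B = 1472.4 MeV; E_B/A = 8.002 MeV
selenium-80: Σm = 34(1.007276) + 46(1.00866) = 80.645744 amu; Δm = 0.747844 amu; E_B = 696.61 MeV; E_B/A = 8.708 MeV
selenium-80 has the higher binding energy per nucleon, so it is the more tightly bound nucleus.

selenium-80; 8.71 MeV/nucleon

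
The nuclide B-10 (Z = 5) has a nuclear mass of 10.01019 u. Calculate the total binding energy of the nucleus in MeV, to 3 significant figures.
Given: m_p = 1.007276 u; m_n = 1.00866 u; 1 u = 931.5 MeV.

64.7 MeV

With 5 protons and 5 neutrons (A = 10):
Σm = 5·m_p + 5·m_n = 5.036380 + 5.04330 = 10.079680 u
Mass defect Δm = 10.079680 − 10.01019 = 0.069490 u
E_B = 0.069490 × 931.5 = 64.7299 MeV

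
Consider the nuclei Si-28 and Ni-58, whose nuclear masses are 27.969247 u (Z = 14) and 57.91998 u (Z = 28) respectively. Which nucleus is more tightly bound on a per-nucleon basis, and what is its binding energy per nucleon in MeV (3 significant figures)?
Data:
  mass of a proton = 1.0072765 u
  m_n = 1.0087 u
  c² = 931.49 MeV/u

Ni-58; 8.75 MeV/nucleon

Si-28: Σm = 14(1.0072765) + 14(1.0087) = 28.2236710 u; Δm = 0.2544240 u; E_B = 236.99 MeV; E_B/A = 8.464 MeV
Ni-58: Σm = 28(1.0072765) + 30(1.0087) = 58.4647420 u; Δm = 0.5447620 u; E_B = 507.44 MeV; E_B/A = 8.749 MeV
Ni-58 has the higher binding energy per nucleon, so it is the more tightly bound nucleus.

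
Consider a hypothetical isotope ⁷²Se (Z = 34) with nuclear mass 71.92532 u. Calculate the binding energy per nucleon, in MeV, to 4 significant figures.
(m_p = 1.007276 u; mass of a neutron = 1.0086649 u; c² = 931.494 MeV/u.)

Z = 34, so N = A − Z = 72 − 34 = 38.
Mass of separated nucleons = 34(1.007276) + 38(1.0086649) = 34.247384 + 38.3292662 = 72.5766502 u
Mass defect Δm = 72.5766502 − 71.92532 = 0.6513302 u
Binding energy = Δm·c² = 0.6513302 × 931.494 MeV/u = 606.710 MeV
Per nucleon: 606.710 / 72 = 8.427 MeV

8.427 MeV/nucleon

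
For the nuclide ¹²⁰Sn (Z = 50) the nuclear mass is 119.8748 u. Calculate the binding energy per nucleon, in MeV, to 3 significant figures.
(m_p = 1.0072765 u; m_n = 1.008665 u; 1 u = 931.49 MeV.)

Total constituent mass: 50 × 1.0072765 + 70 × 1.008665 = 120.9703750 u
Δm = 120.9703750 − 119.8748 = 1.0955750 u
Converting to energy: 1.0955750 u × 931.49 MeV/u = 1020.52 MeV
Per nucleon: 1020.52 / 120 = 8.504 MeV

8.50 MeV/nucleon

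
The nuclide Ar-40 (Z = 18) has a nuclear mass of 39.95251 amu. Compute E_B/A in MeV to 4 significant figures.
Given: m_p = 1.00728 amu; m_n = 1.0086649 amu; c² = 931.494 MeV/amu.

8.597 MeV/nucleon

With 18 protons and 22 neutrons (A = 40):
Total constituent mass: 18 × 1.00728 + 22 × 1.0086649 = 40.3216678 amu
Δm = 40.3216678 − 39.95251 = 0.3691578 amu
E_B = 0.3691578 × 931.494 = 343.868 MeV
Dividing by A = 40 gives 8.597 MeV per nucleon.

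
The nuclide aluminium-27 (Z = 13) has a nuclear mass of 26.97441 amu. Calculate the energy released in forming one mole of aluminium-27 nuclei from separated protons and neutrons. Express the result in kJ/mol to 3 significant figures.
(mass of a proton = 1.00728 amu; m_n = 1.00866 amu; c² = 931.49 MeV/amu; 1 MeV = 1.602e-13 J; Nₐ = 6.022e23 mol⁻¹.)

2.17e+10 kJ/mol

The nucleus contains 13 protons and 27 − 13 = 14 neutrons.
Σm = 13·m_p + 14·m_n = 13.09464 + 14.12124 = 27.21588 amu
Δm = 27.21588 − 26.97441 = 0.24147 amu
Binding energy = Δm·c² = 0.24147 × 931.49 MeV/amu = 224.927 MeV
Per nucleus in joules: 224.927 MeV × 1.602e-13 J/MeV = 3.6033e-11 J
Per mole: 3.6033e-11 J × 6.022e23 mol⁻¹ = 2.1699e+13 J/mol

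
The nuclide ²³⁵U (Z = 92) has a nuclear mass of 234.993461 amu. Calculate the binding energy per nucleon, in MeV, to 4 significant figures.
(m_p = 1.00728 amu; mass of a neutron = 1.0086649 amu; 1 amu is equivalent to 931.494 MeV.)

7.592 MeV/nucleon

The nucleus contains 92 protons and 235 − 92 = 143 neutrons.
Mass of separated nucleons = 92(1.00728) + 143(1.0086649) = 92.66976 + 144.2390807 = 236.9088407 amu
The mass defect is 236.9088407 − 234.993461 = 1.9153797 amu.
Converting to energy: 1.9153797 amu × 931.494 MeV/amu = 1784.16 MeV
BE/A = 1784.16 MeV / 235 = 7.592 MeV/nucleon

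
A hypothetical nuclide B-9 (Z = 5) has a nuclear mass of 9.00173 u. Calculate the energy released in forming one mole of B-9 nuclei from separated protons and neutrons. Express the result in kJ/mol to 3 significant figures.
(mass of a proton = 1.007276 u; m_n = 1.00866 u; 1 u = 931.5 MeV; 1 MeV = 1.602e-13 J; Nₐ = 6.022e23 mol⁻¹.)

6.23e+09 kJ/mol

Z = 5, so N = A − Z = 9 − 5 = 4.
Total constituent mass: 5 × 1.007276 + 4 × 1.00866 = 9.071020 u
The mass defect is 9.071020 − 9.00173 = 0.069290 u.
E_B = 0.069290 × 931.5 = 64.5436 MeV
Per nucleus in joules: 64.5436 MeV × 1.602e-13 J/MeV = 1.0340e-11 J
Per mole: 1.0340e-11 J × 6.022e23 mol⁻¹ = 6.2267e+12 J/mol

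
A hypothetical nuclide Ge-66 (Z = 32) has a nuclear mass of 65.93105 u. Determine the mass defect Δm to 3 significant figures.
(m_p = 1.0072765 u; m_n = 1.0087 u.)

The nucleus contains 32 protons and 66 − 32 = 34 neutrons.
Mass of separated nucleons = 32(1.0072765) + 34(1.0087) = 32.2328480 + 34.2958 = 66.5286480 u
Δm = 66.5286480 − 65.93105 = 0.5975980 u

0.598 u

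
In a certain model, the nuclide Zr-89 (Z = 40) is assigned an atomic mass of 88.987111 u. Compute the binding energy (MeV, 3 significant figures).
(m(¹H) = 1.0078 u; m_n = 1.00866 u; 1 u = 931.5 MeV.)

698 MeV

The nucleus contains 40 protons and 89 − 40 = 49 neutrons.
Mass of separated nucleons = 40(1.0078) + 49(1.00866) = 40.3120 + 49.42434 = 89.73634 u
Mass defect Δm = 89.73634 − 88.987111 = 0.749229 u
Binding energy = Δm·c² = 0.749229 × 931.5 MeV/u = 697.907 MeV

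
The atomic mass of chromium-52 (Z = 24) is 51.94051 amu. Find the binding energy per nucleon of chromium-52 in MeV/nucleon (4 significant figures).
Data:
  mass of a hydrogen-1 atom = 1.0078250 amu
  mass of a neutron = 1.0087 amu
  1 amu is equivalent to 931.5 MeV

Total constituent mass: 24 × 1.0078250 + 28 × 1.0087 = 52.4314000 amu
Δm = 52.4314000 − 51.94051 = 0.4908900 amu
E_B = 0.4908900 × 931.5 = 457.264 MeV
Dividing by A = 52 gives 8.794 MeV per nucleon.

8.794 MeV/nucleon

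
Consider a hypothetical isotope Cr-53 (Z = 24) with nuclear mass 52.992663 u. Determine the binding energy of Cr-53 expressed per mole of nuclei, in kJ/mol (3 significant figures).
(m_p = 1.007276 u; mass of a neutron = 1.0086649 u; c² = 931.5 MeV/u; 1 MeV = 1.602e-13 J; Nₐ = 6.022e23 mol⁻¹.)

Total constituent mass: 24 × 1.007276 + 29 × 1.0086649 = 53.4259061 u
Δm = 53.4259061 − 52.992663 = 0.4332431 u
E_B = 0.4332431 × 931.5 = 403.566 MeV
Per nucleus in joules: 403.566 MeV × 1.602e-13 J/MeV = 6.4651e-11 J
Per mole: 6.4651e-11 J × 6.022e23 mol⁻¹ = 3.8933e+13 J/mol

3.89e+10 kJ/mol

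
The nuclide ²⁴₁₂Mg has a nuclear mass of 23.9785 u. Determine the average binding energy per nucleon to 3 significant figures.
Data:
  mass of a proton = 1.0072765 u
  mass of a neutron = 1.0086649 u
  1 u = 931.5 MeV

8.26 MeV/nucleon

Mass of separated nucleons = 12(1.0072765) + 12(1.0086649) = 12.0873180 + 12.1039788 = 24.1912968 u
Mass defect Δm = 24.1912968 − 23.9785 = 0.2127968 u
Converting to energy: 0.2127968 u × 931.5 MeV/u = 198.220 MeV
Per nucleon: 198.220 / 24 = 8.259 MeV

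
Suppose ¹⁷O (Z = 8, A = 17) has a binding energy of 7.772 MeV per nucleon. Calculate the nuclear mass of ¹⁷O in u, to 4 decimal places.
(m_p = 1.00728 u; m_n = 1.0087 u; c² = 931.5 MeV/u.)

16.9947 u

Total binding energy = 17 × 7.772 = 132.124 MeV
Mass defect = 132.124 MeV / (931.5 MeV/u) = 0.141840 u
Constituent mass = 8(1.00728) + 9(1.0087) = 17.13654 u
Nuclear mass = 17.13654 − 0.141840 = 16.994700 u ≈ 16.9947 u (to 4 decimal places)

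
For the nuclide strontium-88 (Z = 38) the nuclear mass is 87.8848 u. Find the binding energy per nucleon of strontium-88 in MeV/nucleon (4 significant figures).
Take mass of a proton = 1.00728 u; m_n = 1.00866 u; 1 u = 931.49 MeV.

8.731 MeV/nucleon

Mass of separated nucleons = 38(1.00728) + 50(1.00866) = 38.27664 + 50.43300 = 88.70964 u
Mass defect Δm = 88.70964 − 87.8848 = 0.82484 u
Binding energy = Δm·c² = 0.82484 × 931.49 MeV/u = 768.330 MeV
Per nucleon: 768.330 / 88 = 8.731 MeV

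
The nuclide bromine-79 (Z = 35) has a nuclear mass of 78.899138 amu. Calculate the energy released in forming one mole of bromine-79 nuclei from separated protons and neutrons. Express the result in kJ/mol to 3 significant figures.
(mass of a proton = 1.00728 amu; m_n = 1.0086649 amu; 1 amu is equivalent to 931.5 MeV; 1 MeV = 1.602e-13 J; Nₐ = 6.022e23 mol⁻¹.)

Z = 35, so N = A − Z = 79 − 35 = 44.
Total constituent mass: 35 × 1.00728 + 44 × 1.0086649 = 79.6360556 amu
Δm = 79.6360556 − 78.899138 = 0.7369176 amu
Binding energy = Δm·c² = 0.7369176 × 931.5 MeV/amu = 686.439 MeV
Per nucleus in joules: 686.439 MeV × 1.602e-13 J/MeV = 1.0997e-10 J
Per mole: 1.0997e-10 J × 6.022e23 mol⁻¹ = 6.6224e+13 J/mol

6.62e+10 kJ/mol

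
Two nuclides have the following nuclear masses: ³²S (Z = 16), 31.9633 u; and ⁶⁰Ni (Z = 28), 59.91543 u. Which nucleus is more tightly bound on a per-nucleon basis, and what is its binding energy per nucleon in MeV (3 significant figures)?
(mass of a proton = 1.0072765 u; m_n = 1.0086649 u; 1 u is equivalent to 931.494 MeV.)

³²S: Σm = 16(1.0072765) + 16(1.0086649) = 32.2550624 u; Δm = 0.2917624 u; E_B = 271.77 MeV; E_B/A = 8.493 MeV
⁶⁰Ni: Σm = 28(1.0072765) + 32(1.0086649) = 60.4810188 u; Δm = 0.5655888 u; E_B = 526.84 MeV; E_B/A = 8.781 MeV
⁶⁰Ni has the higher binding energy per nucleon, so it is the more tightly bound nucleus.

⁶⁰Ni; 8.78 MeV/nucleon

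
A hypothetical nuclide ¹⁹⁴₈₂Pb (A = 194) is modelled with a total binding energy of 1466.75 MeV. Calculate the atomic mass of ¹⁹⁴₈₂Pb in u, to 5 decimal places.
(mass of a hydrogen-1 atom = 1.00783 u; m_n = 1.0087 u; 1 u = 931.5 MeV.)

Mass defect = 1466.75 MeV / (931.5 MeV/u) = 1.5746108 u
Constituent mass = 82(1.00783) + 112(1.0087) = 195.61646 u
Atomic mass = 195.61646 − 1.5746108 = 194.0418492 u ≈ 194.04185 u (to 5 decimal places)

194.04185 u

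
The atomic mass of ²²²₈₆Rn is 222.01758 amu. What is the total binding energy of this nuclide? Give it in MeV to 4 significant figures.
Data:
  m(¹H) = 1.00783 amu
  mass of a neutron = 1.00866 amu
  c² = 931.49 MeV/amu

With 86 protons and 136 neutrons (A = 222):
Mass of separated nucleons = 86(1.00783) + 136(1.00866) = 86.67338 + 137.17776 = 223.85114 amu
The mass defect is 223.85114 − 222.01758 = 1.83356 amu.
E_B = 1.83356 × 931.49 = 1707.94 MeV

1708 MeV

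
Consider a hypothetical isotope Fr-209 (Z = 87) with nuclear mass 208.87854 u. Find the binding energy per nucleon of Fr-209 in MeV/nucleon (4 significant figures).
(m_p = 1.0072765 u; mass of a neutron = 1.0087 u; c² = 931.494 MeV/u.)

With 87 protons and 122 neutrons (A = 209):
Total constituent mass: 87 × 1.0072765 + 122 × 1.0087 = 210.6944555 u
Δm = 210.6944555 − 208.87854 = 1.8159155 u
Converting to energy: 1.8159155 u × 931.494 MeV/u = 1691.51 MeV
Dividing by A = 209 gives 8.093 MeV per nucleon.

8.093 MeV/nucleon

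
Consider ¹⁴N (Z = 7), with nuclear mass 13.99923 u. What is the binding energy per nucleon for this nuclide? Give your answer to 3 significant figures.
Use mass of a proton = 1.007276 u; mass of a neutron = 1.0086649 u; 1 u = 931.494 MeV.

7.48 MeV/nucleon

With 7 protons and 7 neutrons (A = 14):
Total constituent mass: 7 × 1.007276 + 7 × 1.0086649 = 14.1115863 u
Δm = 14.1115863 − 13.99923 = 0.1123563 u
E_B = 0.1123563 × 931.494 = 104.659 MeV
BE/A = 104.659 MeV / 14 = 7.476 MeV/nucleon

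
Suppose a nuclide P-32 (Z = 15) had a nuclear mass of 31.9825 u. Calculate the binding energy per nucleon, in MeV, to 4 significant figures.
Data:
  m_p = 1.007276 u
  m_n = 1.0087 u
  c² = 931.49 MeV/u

Z = 15, so N = A − Z = 32 − 15 = 17.
Mass of separated nucleons = 15(1.007276) + 17(1.0087) = 15.109140 + 17.1479 = 32.257040 u
The mass defect is 32.257040 − 31.9825 = 0.274540 u.
E_B = 0.274540 × 931.49 = 255.731 MeV
Dividing by A = 32 gives 7.992 MeV per nucleon.

7.992 MeV/nucleon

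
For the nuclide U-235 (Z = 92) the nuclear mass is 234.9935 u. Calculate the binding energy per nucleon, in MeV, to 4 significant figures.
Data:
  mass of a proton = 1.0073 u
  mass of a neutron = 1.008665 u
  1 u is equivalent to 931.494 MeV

The nucleus contains 92 protons and 235 − 92 = 143 neutrons.
Total constituent mass: 92 × 1.0073 + 143 × 1.008665 = 236.910695 u
The mass defect is 236.910695 − 234.9935 = 1.917195 u.
E_B = 1.917195 × 931.494 = 1785.86 MeV
BE/A = 1785.86 MeV / 235 = 7.599 MeV/nucleon

7.599 MeV/nucleon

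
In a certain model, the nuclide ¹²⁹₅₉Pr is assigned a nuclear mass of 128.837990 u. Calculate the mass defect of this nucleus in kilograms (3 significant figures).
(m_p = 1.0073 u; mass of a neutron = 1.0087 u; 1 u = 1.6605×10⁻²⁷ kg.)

2.00e-27 kg

Mass of separated nucleons = 59(1.0073) + 70(1.0087) = 59.4307 + 70.6090 = 130.0397 u
The mass defect is 130.0397 − 128.837990 = 1.201710 u.
In SI units: 1.201710 u × 1.6605×10⁻²⁷ kg/u = 1.9954e-27 kg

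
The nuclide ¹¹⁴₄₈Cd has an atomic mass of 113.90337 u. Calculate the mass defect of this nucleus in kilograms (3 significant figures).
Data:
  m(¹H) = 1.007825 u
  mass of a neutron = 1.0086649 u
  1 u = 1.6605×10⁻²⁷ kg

Mass of separated nucleons = 48(1.007825) + 66(1.0086649) = 48.375600 + 66.5718834 = 114.9474834 u
Mass defect Δm = 114.9474834 − 113.90337 = 1.0441134 u
In SI units: 1.0441134 u × 1.6605×10⁻²⁷ kg/u = 1.7338e-27 kg

1.73e-27 kg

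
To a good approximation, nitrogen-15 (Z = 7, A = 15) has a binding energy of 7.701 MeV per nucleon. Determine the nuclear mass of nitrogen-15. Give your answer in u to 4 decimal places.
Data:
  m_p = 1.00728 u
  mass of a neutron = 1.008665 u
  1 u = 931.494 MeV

Total binding energy = 15 × 7.701 = 115.515 MeV
Mass defect = 115.515 MeV / (931.494 MeV/u) = 0.124010 u
Constituent mass = 7(1.00728) + 8(1.008665) = 15.120280 u
Nuclear mass = 15.120280 − 0.124010 = 14.996270 u ≈ 14.9963 u (to 4 decimal places)

14.9963 u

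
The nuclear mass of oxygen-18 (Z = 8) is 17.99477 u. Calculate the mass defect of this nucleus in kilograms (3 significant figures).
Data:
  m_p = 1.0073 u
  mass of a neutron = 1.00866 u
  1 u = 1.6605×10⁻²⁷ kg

2.49e-28 kg

The nucleus contains 8 protons and 18 − 8 = 10 neutrons.
Mass of separated nucleons = 8(1.0073) + 10(1.00866) = 8.0584 + 10.08660 = 18.14500 u
The mass defect is 18.14500 − 17.99477 = 0.15023 u.
In SI units: 0.15023 u × 1.6605×10⁻²⁷ kg/u = 2.4946e-28 kg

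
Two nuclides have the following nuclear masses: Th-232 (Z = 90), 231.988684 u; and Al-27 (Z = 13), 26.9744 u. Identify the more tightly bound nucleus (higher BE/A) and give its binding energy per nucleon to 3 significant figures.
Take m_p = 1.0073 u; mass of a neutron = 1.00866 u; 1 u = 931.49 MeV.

Al-27; 8.34 MeV/nucleon

Th-232: Σm = 90(1.0073) + 142(1.00866) = 233.88672 u; Δm = 1.898036 u; E_B = 1768.0 MeV; E_B/A = 7.621 MeV
Al-27: Σm = 13(1.0073) + 14(1.00866) = 27.21614 u; Δm = 0.24174 u; E_B = 225.18 MeV; E_B/A = 8.340 MeV
Al-27 has the higher binding energy per nucleon, so it is the more tightly bound nucleus.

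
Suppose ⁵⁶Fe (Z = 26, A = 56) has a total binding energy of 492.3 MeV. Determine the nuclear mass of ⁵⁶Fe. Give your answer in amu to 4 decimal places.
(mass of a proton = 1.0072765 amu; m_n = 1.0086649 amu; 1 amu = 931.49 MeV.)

55.9206 amu

Mass defect = 492.3 MeV / (931.49 MeV/amu) = 0.528508 amu
Constituent mass = 26(1.0072765) + 30(1.0086649) = 56.4491360 amu
Nuclear mass = 56.4491360 − 0.528508 = 55.9206280 amu ≈ 55.9206 amu (to 4 decimal places)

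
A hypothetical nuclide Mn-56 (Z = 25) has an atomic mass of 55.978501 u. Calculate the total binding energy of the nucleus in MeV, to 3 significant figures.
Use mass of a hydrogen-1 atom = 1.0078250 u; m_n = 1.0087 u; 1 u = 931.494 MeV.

With 25 protons and 31 neutrons (A = 56):
Total constituent mass: 25 × 1.0078250 + 31 × 1.0087 = 56.4653250 u
Δm = 56.4653250 − 55.978501 = 0.4868240 u
Binding energy = Δm·c² = 0.4868240 × 931.494 MeV/u = 453.474 MeV

453 MeV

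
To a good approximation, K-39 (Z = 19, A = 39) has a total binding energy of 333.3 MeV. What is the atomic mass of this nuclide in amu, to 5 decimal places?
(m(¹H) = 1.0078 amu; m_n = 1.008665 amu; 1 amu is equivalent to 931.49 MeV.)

Mass defect = 333.3 MeV / (931.49 MeV/amu) = 0.3578138 amu
Constituent mass = 19(1.0078) + 20(1.008665) = 39.321500 amu
Atomic mass = 39.321500 − 0.3578138 = 38.9636862 amu ≈ 38.96369 amu (to 5 decimal places)

38.96369 amu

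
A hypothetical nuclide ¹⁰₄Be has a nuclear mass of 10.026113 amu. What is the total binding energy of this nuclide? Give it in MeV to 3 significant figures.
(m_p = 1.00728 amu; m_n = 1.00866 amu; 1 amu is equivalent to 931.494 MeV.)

Z = 4, so N = A − Z = 10 − 4 = 6.
Σm = 4·m_p + 6·m_n = 4.02912 + 6.05196 = 10.08108 amu
Δm = 10.08108 − 10.026113 = 0.054967 amu
E_B = 0.054967 × 931.494 = 51.2014 MeV

51.2 MeV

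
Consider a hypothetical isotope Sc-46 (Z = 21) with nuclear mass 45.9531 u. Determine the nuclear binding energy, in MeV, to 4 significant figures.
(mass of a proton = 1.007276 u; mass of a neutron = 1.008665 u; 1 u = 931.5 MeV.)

Mass of separated nucleons = 21(1.007276) + 25(1.008665) = 21.152796 + 25.216625 = 46.369421 u
Mass defect Δm = 46.369421 − 45.9531 = 0.416321 u
E_B = 0.416321 × 931.5 = 387.803 MeV

387.8 MeV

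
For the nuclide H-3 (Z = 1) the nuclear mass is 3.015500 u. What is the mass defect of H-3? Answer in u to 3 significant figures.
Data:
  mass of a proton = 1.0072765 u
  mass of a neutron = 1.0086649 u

0.00911 u

With 1 protons and 2 neutrons (A = 3):
Total constituent mass: 1 × 1.0072765 + 2 × 1.0086649 = 3.0246063 u
Mass defect Δm = 3.0246063 − 3.015500 = 0.0091063 u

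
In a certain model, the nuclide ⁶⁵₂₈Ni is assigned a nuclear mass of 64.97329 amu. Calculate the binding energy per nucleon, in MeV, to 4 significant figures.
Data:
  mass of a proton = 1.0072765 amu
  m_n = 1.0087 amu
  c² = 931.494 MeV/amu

7.916 MeV/nucleon

With 28 protons and 37 neutrons (A = 65):
Total constituent mass: 28 × 1.0072765 + 37 × 1.0087 = 65.5256420 amu
The mass defect is 65.5256420 − 64.97329 = 0.5523520 amu.
Binding energy = Δm·c² = 0.5523520 × 931.494 MeV/amu = 514.513 MeV
Dividing by A = 65 gives 7.916 MeV per nucleon.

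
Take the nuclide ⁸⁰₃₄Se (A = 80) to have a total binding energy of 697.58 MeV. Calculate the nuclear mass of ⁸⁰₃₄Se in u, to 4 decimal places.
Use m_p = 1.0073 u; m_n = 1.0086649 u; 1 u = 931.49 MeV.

79.8979 u

Mass defect = 697.58 MeV / (931.49 MeV/u) = 0.748886 u
Constituent mass = 34(1.0073) + 46(1.0086649) = 80.6467854 u
Nuclear mass = 80.6467854 − 0.748886 = 79.8978994 u ≈ 79.8979 u (to 4 decimal places)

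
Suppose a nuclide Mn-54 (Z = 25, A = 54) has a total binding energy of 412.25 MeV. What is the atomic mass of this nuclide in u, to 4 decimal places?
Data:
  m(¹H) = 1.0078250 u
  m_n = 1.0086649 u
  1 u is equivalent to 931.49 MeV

54.0043 u

Mass defect = 412.25 MeV / (931.49 MeV/u) = 0.442571 u
Constituent mass = 25(1.0078250) + 29(1.0086649) = 54.4469071 u
Atomic mass = 54.4469071 − 0.442571 = 54.0043361 u ≈ 54.0043 u (to 4 decimal places)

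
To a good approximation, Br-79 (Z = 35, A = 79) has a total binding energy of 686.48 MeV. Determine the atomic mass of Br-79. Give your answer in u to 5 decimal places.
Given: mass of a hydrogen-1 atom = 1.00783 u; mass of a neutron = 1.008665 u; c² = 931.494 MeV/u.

78.91834 u

Mass defect = 686.48 MeV / (931.494 MeV/u) = 0.7369666 u
Constituent mass = 35(1.00783) + 44(1.008665) = 79.655310 u
Atomic mass = 79.655310 − 0.7369666 = 78.9183434 u ≈ 78.91834 u (to 5 decimal places)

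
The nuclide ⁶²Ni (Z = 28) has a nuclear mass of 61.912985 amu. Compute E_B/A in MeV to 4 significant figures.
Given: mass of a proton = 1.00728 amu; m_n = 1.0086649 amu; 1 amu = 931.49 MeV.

With 28 protons and 34 neutrons (A = 62):
Total constituent mass: 28 × 1.00728 + 34 × 1.0086649 = 62.4984466 amu
The mass defect is 62.4984466 − 61.912985 = 0.5854616 amu.
Binding energy = Δm·c² = 0.5854616 × 931.49 MeV/amu = 545.352 MeV
Dividing by A = 62 gives 8.796 MeV per nucleon.

8.796 MeV/nucleon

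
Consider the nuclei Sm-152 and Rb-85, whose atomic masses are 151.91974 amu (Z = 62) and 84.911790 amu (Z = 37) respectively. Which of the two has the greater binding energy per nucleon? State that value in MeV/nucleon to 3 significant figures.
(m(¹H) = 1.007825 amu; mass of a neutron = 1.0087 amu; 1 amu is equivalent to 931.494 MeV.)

Rb-85; 8.72 MeV/nucleon

Sm-152: Σm = 62(1.007825) + 90(1.0087) = 153.268150 amu; Δm = 1.348410 amu; E_B = 1256.0 MeV; E_B/A = 8.263 MeV
Rb-85: Σm = 37(1.007825) + 48(1.0087) = 85.707125 amu; Δm = 0.795335 amu; E_B = 740.85 MeV; E_B/A = 8.716 MeV
Rb-85 has the higher binding energy per nucleon, so it is the more tightly bound nucleus.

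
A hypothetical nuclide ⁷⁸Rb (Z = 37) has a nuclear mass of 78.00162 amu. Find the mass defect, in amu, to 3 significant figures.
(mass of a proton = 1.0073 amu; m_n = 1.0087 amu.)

0.625 amu

Mass of separated nucleons = 37(1.0073) + 41(1.0087) = 37.2701 + 41.3567 = 78.6268 amu
The mass defect is 78.6268 − 78.00162 = 0.62518 amu.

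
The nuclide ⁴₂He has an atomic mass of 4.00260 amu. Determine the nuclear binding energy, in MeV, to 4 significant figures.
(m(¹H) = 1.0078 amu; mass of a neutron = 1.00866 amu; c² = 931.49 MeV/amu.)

Z = 2, so N = A − Z = 4 − 2 = 2.
Σm = 2·m(¹H) + 2·m_n = 2.0156 + 2.01732 = 4.03292 amu
Mass defect Δm = 4.03292 − 4.00260 = 0.03032 amu
Binding energy = Δm·c² = 0.03032 × 931.49 MeV/amu = 28.2428 MeV

28.24 MeV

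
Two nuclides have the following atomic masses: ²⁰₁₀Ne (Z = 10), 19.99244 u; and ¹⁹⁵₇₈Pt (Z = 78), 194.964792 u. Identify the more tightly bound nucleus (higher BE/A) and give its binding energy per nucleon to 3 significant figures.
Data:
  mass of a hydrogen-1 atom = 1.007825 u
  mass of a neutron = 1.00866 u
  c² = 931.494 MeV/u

²⁰₁₀Ne: Σm = 10(1.007825) + 10(1.00866) = 20.164850 u; Δm = 0.172410 u; E_B = 160.60 MeV; E_B/A = 8.030 MeV
¹⁹⁵₇₈Pt: Σm = 78(1.007825) + 117(1.00866) = 196.623570 u; Δm = 1.658778 u; E_B = 1545.1 MeV; E_B/A = 7.924 MeV
²⁰₁₀Ne has the higher binding energy per nucleon, so it is the more tightly bound nucleus.

²⁰₁₀Ne; 8.03 MeV/nucleon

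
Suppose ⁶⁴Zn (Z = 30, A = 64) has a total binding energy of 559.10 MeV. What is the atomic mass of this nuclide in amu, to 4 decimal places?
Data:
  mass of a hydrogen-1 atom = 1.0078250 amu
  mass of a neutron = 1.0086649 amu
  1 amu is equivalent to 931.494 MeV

63.9291 amu

Mass defect = 559.10 MeV / (931.494 MeV/amu) = 0.600219 amu
Constituent mass = 30(1.0078250) + 34(1.0086649) = 64.5293566 amu
Atomic mass = 64.5293566 − 0.600219 = 63.9291376 amu ≈ 63.9291 amu (to 4 decimal places)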